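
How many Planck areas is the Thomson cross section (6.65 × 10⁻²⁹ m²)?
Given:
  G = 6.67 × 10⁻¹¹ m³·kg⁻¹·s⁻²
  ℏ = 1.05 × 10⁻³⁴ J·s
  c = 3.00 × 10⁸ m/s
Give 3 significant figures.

Planck area: A_P = ℏG/c³ = 2.59 × 10⁻⁷⁰ m².
6.65 × 10⁻²⁹ / 2.59 × 10⁻⁷⁰ = 2.56 × 10⁴¹

2.56 × 10⁴¹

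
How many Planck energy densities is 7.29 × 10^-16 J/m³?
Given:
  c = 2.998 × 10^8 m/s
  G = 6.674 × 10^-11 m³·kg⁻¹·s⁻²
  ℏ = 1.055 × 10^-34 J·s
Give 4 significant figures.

1.574 × 10^-129

Planck energy density: u_P = c⁷/(ℏG²) = 4.632 × 10^113 J/m³.
7.29 × 10^-16 / 4.632 × 10^113 = 1.574 × 10^-129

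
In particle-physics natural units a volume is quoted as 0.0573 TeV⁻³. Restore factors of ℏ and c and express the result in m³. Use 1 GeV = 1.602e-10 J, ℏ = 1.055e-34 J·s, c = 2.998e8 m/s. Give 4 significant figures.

Volume is [L]³ = [E]⁻³·(ℏc)³.
1 GeV⁻³ → (ℏc)³ × (1 GeV in J)⁻³ = 7.696e-48 m³.
Convert the energy scale: 0.0573 TeV⁻³ = 5.73e-11 GeV⁻³.
Result: 5.73e-11 × 7.696e-48 = 4.410e-58 m³.

4.410e-58 m³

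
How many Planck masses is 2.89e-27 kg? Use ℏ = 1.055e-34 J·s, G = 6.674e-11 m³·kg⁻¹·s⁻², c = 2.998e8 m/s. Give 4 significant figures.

1.328e-19

Planck mass: m_P = √(ℏc/G) = 2.177e-8 kg.
2.89e-27 / 2.177e-8 = 1.328e-19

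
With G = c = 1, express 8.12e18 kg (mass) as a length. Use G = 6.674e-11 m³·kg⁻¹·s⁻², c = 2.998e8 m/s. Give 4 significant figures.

In G = c = 1 units mass has dimensions of length; the conversion factor is G/c².
8.12e18 kg × (G/c²) = 6.029e-9 m

6.029e-9 m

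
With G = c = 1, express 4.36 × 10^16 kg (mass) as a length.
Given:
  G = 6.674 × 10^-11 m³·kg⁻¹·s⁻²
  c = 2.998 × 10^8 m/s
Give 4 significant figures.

3.237 × 10^-11 m

In G = c = 1 units mass has dimensions of length; the conversion factor is G/c².
4.36 × 10^16 kg × (G/c²) = 3.237 × 10^-11 m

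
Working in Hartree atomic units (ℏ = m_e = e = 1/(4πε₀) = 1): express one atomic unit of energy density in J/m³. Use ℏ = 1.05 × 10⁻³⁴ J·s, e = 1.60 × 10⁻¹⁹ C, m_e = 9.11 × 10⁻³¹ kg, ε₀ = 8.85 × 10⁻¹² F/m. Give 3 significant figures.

3.01 × 10¹³ J/m³

Dimensional analysis gives u_au = E_h/a₀³ = m_e⁴e¹⁰/((4πε₀)⁵ℏ⁸).
E_h = 4.38 × 10⁻¹⁸ J
a₀ = 5.26 × 10⁻¹¹ m
E_h/a₀³ = 3.01 × 10¹³ J/m³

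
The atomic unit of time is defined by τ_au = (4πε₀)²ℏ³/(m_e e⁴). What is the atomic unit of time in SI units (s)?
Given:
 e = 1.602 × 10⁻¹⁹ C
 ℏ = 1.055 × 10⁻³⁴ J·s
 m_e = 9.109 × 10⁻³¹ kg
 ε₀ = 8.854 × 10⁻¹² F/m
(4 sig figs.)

τ_au = (4πε₀)²ℏ³/(m_e e⁴)
E_h = 4.354 × 10⁻¹⁸ J
ℏ/E_h = 2.423 × 10⁻¹⁷ s

2.423 × 10⁻¹⁷ s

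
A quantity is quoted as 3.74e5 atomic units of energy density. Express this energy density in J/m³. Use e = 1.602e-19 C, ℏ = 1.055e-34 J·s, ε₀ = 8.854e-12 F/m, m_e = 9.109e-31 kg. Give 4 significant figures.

One atomic unit of energy density: u_au = E_h/a₀³ = m_e⁴e¹⁰/((4πε₀)⁵ℏ⁸) = 2.929e13 J/m³.
3.74e5 × 2.929e13 J/m³ = 1.096e19 J/m³

1.096e19 J/m³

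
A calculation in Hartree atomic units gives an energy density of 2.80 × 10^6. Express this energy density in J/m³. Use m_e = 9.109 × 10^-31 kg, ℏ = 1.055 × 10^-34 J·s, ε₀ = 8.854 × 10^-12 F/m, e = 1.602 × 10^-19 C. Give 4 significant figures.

One atomic unit of energy density: u_au = E_h/a₀³ = m_e⁴e¹⁰/((4πε₀)⁵ℏ⁸) = 2.929 × 10^13 J/m³.
2.80 × 10^6 × 2.929 × 10^13 J/m³ = 8.202 × 10^19 J/m³

8.202 × 10^19 J/m³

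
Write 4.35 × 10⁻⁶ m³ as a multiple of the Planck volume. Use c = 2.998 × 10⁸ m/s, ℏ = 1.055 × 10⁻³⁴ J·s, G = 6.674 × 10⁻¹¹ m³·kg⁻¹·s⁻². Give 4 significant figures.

1.030 × 10⁹⁹

Planck volume: V_P = (ℏG/c³)^(3/2) = 4.224 × 10⁻¹⁰⁵ m³.
4.35 × 10⁻⁶ / 4.224 × 10⁻¹⁰⁵ = 1.030 × 10⁹⁹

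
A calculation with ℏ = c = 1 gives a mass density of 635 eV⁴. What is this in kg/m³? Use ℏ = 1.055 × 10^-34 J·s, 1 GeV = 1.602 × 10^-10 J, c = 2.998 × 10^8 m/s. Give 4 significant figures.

Mass density is [E]/(c²[L]³) = [E]⁴/(ℏ³c⁵).
1 GeV⁴ → 1/(ℏ³c⁵) × (1 GeV in J)⁴ = 2.316 × 10^20 kg/m³.
Convert the energy scale: 635 eV⁴ = 6.35 × 10^-34 GeV⁴.
Result: 6.35 × 10^-34 × 2.316 × 10^20 = 1.471 × 10^-13 kg/m³.

1.471 × 10^-13 kg/m³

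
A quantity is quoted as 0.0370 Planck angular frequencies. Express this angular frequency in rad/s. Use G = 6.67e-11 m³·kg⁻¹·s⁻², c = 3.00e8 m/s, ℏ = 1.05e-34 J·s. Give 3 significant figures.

6.89e41 rad/s

One Planck angular frequency: ω_P = √(c⁵/(ℏG)) = 1.86e43 rad/s.
0.0370 × 1.86e43 rad/s = 6.89e41 rad/s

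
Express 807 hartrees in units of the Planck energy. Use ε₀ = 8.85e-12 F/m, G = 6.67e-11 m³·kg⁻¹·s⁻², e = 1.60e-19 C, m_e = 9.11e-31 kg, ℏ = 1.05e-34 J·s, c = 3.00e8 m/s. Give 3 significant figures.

1.81e-24

hartree: E_h = m_e e⁴/(4πε₀ℏ)² = 4.38e-18 J
Planck energy: E_P = √(ℏc⁵/G) = 1.96e9 J
807 × 4.38e-18 / 1.96e9 = 1.81e-24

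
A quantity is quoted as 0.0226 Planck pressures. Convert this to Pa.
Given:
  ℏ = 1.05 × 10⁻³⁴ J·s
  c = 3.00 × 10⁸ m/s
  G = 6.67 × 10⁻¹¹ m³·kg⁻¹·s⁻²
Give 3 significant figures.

1.06 × 10¹¹² Pa

One Planck pressure: p_P = c⁷/(ℏG²) = 4.68 × 10¹¹³ Pa.
0.0226 × 4.68 × 10¹¹³ Pa = 1.06 × 10¹¹² Pa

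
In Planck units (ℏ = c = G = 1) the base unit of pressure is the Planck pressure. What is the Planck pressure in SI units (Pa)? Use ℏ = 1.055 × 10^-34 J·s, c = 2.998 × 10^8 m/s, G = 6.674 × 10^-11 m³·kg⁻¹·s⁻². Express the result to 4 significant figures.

4.632 × 10^113 Pa

p_P = c⁷/(ℏG²)
  = 2.177 × 10^59 / 4.699 × 10^-55
  = 4.632 × 10^113 Pa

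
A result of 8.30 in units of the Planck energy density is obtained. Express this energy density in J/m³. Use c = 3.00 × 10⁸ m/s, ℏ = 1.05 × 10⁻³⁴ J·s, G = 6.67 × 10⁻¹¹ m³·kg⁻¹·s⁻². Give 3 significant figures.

One Planck energy density: u_P = c⁷/(ℏG²) = 4.68 × 10¹¹³ J/m³.
8.30 × 4.68 × 10¹¹³ J/m³ = 3.89 × 10¹¹⁴ J/m³

3.89 × 10¹¹⁴ J/m³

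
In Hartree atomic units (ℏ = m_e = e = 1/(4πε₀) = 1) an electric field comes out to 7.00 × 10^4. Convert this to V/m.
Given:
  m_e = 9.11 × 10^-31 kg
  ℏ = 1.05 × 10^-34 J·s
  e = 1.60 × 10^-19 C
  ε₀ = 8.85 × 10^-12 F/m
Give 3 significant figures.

One atomic unit of electric field: E_au = E_h/(e a₀) = m_e²e⁵/((4πε₀)³ℏ⁴) = 5.20 × 10^11 V/m.
7.00 × 10^4 × 5.20 × 10^11 V/m = 3.64 × 10^16 V/m

3.64 × 10^16 V/m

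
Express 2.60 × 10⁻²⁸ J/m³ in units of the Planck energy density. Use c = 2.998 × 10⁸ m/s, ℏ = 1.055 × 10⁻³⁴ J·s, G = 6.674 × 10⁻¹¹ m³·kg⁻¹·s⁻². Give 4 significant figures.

5.613 × 10⁻¹⁴²

Planck energy density: u_P = c⁷/(ℏG²) = 4.632 × 10¹¹³ J/m³.
2.60 × 10⁻²⁸ / 4.632 × 10¹¹³ = 5.613 × 10⁻¹⁴²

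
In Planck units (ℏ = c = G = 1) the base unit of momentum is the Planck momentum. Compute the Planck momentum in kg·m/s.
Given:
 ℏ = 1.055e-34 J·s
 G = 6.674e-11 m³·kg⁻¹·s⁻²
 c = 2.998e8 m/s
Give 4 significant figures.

p_P = √(ℏc³/G)
  = √(42.60)
  = 6.527 kg·m/s

6.527 kg·m/s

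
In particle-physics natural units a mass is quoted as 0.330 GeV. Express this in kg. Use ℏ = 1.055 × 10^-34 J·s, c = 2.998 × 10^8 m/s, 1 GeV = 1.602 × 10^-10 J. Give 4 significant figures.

5.882 × 10^-28 kg

Mass is [E]/c²; divide by c².
1 GeV → 1/c² × (1 GeV in J) = 1.782 × 10^-27 kg.
Result: 0.330 × 1.782 × 10^-27 = 5.882 × 10^-28 kg.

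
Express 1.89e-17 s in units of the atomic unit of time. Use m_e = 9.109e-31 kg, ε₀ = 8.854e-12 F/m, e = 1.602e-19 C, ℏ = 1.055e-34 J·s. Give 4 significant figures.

0.7801

atomic unit of time: τ_au = (4πε₀)²ℏ³/(m_e e⁴) = 2.423e-17 s.
1.89e-17 / 2.423e-17 = 0.7801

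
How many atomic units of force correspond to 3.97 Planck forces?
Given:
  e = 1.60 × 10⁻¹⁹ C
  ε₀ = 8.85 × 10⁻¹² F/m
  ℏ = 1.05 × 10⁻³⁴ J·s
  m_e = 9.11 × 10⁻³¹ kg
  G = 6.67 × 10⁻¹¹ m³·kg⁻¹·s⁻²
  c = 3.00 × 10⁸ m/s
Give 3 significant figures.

5.79 × 10⁵¹

Planck force: F_P = c⁴/G = 1.21 × 10⁴⁴ N
atomic unit of force: F_au = E_h/a₀ = m_e²e⁶/((4πε₀)³ℏ⁴) = 8.33 × 10⁻⁸ N
3.97 × 1.21 × 10⁴⁴ / 8.33 × 10⁻⁸ = 5.79 × 10⁵¹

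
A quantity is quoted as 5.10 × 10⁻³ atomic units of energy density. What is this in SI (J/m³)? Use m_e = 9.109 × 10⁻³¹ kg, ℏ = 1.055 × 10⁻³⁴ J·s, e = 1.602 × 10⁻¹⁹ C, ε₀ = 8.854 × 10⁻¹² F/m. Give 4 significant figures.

1.494 × 10¹¹ J/m³

One atomic unit of energy density: u_au = E_h/a₀³ = m_e⁴e¹⁰/((4πε₀)⁵ℏ⁸) = 2.929 × 10¹³ J/m³.
5.10 × 10⁻³ × 2.929 × 10¹³ J/m³ = 1.494 × 10¹¹ J/m³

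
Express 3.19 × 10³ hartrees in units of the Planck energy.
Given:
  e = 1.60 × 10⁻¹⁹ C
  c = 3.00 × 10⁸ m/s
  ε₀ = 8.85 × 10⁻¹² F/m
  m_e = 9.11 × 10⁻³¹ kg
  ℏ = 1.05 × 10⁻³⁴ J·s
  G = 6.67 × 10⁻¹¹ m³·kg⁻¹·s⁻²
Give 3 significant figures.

7.14 × 10⁻²⁴

hartree: E_h = m_e e⁴/(4πε₀ℏ)² = 4.38 × 10⁻¹⁸ J
Planck energy: E_P = √(ℏc⁵/G) = 1.96 × 10⁹ J
3.19 × 10³ × 4.38 × 10⁻¹⁸ / 1.96 × 10⁹ = 7.14 × 10⁻²⁴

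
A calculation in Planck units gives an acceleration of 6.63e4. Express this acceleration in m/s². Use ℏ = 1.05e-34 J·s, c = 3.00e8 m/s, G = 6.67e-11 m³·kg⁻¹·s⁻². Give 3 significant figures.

One Planck acceleration: a_P = √(c⁷/(ℏG)) = 5.59e51 m/s².
6.63e4 × 5.59e51 m/s² = 3.70e56 m/s²

3.70e56 m/s²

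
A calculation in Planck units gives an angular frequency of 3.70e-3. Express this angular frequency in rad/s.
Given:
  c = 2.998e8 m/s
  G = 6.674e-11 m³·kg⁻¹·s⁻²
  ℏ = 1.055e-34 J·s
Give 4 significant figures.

6.862e40 rad/s

One Planck angular frequency: ω_P = √(c⁵/(ℏG)) = 1.855e43 rad/s.
3.70e-3 × 1.855e43 rad/s = 6.862e40 rad/s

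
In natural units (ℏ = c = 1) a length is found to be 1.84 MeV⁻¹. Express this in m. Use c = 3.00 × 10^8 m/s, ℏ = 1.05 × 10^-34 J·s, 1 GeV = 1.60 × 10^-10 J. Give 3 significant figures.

3.62 × 10^-13 m

A length is [E]⁻¹ in ℏ=c=1; restore one factor of ℏc.
1 GeV⁻¹ → ℏc × (1 GeV in J)⁻¹ = 1.97 × 10^-16 m.
Convert the energy scale: 1.84 MeV⁻¹ = 1.84 × 10^3 GeV⁻¹.
Result: 1.84 × 10^3 × 1.97 × 10^-16 = 3.62 × 10^-13 m.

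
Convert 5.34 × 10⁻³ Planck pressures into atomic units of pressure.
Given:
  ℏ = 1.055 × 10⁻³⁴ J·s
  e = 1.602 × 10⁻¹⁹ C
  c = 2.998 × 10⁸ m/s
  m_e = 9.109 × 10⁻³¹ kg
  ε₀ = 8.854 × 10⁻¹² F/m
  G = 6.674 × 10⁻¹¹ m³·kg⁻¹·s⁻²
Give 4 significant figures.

Planck pressure: p_P = c⁷/(ℏG²) = 4.632 × 10¹¹³ Pa
atomic unit of pressure: P_au = E_h/a₀³ = m_e⁴e¹⁰/((4πε₀)⁵ℏ⁸) = 2.929 × 10¹³ Pa
5.34 × 10⁻³ × 4.632 × 10¹¹³ / 2.929 × 10¹³ = 8.445 × 10⁹⁷

8.445 × 10⁹⁷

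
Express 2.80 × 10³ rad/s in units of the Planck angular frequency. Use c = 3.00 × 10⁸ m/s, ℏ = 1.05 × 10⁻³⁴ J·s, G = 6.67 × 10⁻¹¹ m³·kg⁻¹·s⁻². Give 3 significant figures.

Planck angular frequency: ω_P = √(c⁵/(ℏG)) = 1.86 × 10⁴³ rad/s.
2.80 × 10³ / 1.86 × 10⁴³ = 1.50 × 10⁻⁴⁰

1.50 × 10⁻⁴⁰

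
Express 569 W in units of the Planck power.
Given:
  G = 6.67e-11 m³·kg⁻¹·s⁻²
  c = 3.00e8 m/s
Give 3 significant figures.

Planck power: P_P = c⁵/G = 3.64e52 W.
569 / 3.64e52 = 1.56e-50

1.56e-50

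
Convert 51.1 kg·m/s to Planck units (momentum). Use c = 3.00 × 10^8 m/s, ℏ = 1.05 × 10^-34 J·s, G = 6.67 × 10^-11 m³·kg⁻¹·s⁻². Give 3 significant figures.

Planck momentum: p_P = √(ℏc³/G) = 6.52 kg·m/s.
51.1 / 6.52 = 7.84

7.84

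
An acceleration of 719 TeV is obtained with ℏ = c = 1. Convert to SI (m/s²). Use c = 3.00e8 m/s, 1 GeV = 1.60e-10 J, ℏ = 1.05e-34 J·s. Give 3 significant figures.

3.29e38 m/s²

Acceleration is [L]/[T]² = c·[E]/ℏ.
1 GeV → c/ℏ × (1 GeV in J) = 4.57e32 m/s².
Convert the energy scale: 719 TeV = 7.19e5 GeV.
Result: 7.19e5 × 4.57e32 = 3.29e38 m/s².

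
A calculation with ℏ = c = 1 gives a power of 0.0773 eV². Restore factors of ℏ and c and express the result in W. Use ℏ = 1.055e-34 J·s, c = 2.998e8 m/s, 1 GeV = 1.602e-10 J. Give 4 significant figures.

Power is [E]/[T] = [E]²/ℏ.
1 GeV² → 1/ℏ × (1 GeV in J)² = 2.433e14 W.
Convert the energy scale: 0.0773 eV² = 7.73e-20 GeV².
Result: 7.73e-20 × 2.433e14 = 1.880e-5 W.

1.880e-5 W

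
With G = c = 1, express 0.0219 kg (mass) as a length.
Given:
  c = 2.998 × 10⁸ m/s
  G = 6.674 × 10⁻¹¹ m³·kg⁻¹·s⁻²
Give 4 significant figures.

1.626 × 10⁻²⁹ m

In G = c = 1 units mass has dimensions of length; the conversion factor is G/c².
0.0219 kg × (G/c²) = 1.626 × 10⁻²⁹ m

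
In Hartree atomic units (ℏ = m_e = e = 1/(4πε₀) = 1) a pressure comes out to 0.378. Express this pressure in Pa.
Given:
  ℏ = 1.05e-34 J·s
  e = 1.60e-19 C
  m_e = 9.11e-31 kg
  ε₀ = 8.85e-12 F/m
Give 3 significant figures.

One atomic unit of pressure: P_au = E_h/a₀³ = m_e⁴e¹⁰/((4πε₀)⁵ℏ⁸) = 3.01e13 Pa.
0.378 × 3.01e13 Pa = 1.14e13 Pa

1.14e13 Pa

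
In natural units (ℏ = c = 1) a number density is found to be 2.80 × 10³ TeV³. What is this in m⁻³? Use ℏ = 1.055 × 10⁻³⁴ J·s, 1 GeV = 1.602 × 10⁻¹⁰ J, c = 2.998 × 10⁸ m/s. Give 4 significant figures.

Number density is [L]⁻³ = [E]³/(ℏc)³.
1 GeV³ → 1/(ℏc)³ × (1 GeV in J)³ = 1.299 × 10⁴⁷ m⁻³.
Convert the energy scale: 2.80 × 10³ TeV³ = 2.80 × 10¹² GeV³.
Result: 2.80 × 10¹² × 1.299 × 10⁴⁷ = 3.638 × 10⁵⁹ m⁻³.

3.638 × 10⁵⁹ m⁻³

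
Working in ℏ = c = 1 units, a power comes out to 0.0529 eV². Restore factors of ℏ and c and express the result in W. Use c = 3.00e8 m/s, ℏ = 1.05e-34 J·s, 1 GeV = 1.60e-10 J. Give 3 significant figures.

1.29e-5 W

Power is [E]/[T] = [E]²/ℏ.
1 GeV² → 1/ℏ × (1 GeV in J)² = 2.44e14 W.
Convert the energy scale: 0.0529 eV² = 5.29e-20 GeV².
Result: 5.29e-20 × 2.44e14 = 1.29e-5 W.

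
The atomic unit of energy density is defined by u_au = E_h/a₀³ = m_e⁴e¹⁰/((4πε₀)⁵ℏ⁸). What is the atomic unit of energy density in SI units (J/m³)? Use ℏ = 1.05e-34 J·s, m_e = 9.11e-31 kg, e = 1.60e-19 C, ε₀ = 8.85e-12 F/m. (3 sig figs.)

u_au = E_h/a₀³ = m_e⁴e¹⁰/((4πε₀)⁵ℏ⁸)
E_h = 4.38e-18 J
a₀ = 5.26e-11 m
E_h/a₀³ = 3.01e13 J/m³

3.01e13 J/m³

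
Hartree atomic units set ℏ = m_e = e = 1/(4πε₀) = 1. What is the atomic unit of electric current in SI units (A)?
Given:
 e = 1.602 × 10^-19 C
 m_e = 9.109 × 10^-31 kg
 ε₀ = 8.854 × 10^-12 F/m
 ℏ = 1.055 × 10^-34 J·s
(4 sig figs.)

6.612 × 10^-3 A

Dimensional analysis gives I_au = e E_h/ℏ = m_e e⁵/((4πε₀)²ℏ³).
E_h = 4.354 × 10^-18 J
e·E_h/ℏ = 6.612 × 10^-3 A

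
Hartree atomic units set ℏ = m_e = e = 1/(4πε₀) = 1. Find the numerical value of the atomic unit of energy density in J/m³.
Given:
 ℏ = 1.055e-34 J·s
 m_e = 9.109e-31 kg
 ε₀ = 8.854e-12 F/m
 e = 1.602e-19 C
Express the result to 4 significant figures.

The unique combination of the constants set to 1 with dimensions of energy density is u_au = E_h/a₀³ = m_e⁴e¹⁰/((4πε₀)⁵ℏ⁸).
E_h = 4.354e-18 J
a₀ = 5.297e-11 m
E_h/a₀³ = 2.929e13 J/m³

2.929e13 J/m³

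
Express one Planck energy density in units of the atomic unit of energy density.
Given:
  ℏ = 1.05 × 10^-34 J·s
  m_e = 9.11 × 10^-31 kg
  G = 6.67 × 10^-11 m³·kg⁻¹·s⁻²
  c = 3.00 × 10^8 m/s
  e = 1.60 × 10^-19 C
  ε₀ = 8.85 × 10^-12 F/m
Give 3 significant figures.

Planck energy density: u_P = c⁷/(ℏG²) = 4.68 × 10^113 J/m³
atomic unit of energy density: u_au = E_h/a₀³ = m_e⁴e¹⁰/((4πε₀)⁵ℏ⁸) = 3.01 × 10^13 J/m³
ratio = 4.68 × 10^113 / 3.01 × 10^13 = 1.55 × 10^100

1.55 × 10^100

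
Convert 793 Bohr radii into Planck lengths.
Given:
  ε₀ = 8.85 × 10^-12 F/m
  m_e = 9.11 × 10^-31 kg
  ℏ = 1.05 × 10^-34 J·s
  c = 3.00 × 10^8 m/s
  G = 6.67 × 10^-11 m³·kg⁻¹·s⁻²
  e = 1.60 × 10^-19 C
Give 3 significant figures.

Bohr radius: a₀ = 4πε₀ℏ²/(m_e e²) = 5.26 × 10^-11 m
Planck length: ℓ_P = √(ℏG/c³) = 1.61 × 10^-35 m
793 × 5.26 × 10^-11 / 1.61 × 10^-35 = 2.59 × 10^27

2.59 × 10^27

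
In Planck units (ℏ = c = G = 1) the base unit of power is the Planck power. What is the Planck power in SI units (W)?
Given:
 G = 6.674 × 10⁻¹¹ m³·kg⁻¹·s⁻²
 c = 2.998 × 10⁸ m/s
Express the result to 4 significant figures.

P_P = c⁵/G
  = 2.422 × 10⁴² / 6.674 × 10⁻¹¹
  = 3.629 × 10⁵² W

3.629 × 10⁵² W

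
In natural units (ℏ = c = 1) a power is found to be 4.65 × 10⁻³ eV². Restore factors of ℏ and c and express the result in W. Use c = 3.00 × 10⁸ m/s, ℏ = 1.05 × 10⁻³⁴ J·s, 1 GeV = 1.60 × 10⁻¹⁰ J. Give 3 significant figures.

Power is [E]/[T] = [E]²/ℏ.
1 GeV² → 1/ℏ × (1 GeV in J)² = 2.44 × 10¹⁴ W.
Convert the energy scale: 4.65 × 10⁻³ eV² = 4.65 × 10⁻²¹ GeV².
Result: 4.65 × 10⁻²¹ × 2.44 × 10¹⁴ = 1.13 × 10⁻⁶ W.

1.13 × 10⁻⁶ W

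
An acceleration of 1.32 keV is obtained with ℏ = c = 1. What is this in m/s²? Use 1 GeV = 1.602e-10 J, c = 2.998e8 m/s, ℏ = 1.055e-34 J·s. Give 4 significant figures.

Acceleration is [L]/[T]² = c·[E]/ℏ.
1 GeV → c/ℏ × (1 GeV in J) = 4.552e32 m/s².
Convert the energy scale: 1.32 keV = 1.32e-6 GeV.
Result: 1.32e-6 × 4.552e32 = 6.009e26 m/s².

6.009e26 m/s²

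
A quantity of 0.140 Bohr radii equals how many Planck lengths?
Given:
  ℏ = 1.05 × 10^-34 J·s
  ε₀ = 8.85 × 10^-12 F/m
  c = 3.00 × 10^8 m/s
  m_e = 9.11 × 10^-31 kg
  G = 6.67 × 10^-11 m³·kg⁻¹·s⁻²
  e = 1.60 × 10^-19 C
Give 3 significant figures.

Bohr radius: a₀ = 4πε₀ℏ²/(m_e e²) = 5.26 × 10^-11 m
Planck length: ℓ_P = √(ℏG/c³) = 1.61 × 10^-35 m
0.140 × 5.26 × 10^-11 / 1.61 × 10^-35 = 4.57 × 10^23

4.57 × 10^23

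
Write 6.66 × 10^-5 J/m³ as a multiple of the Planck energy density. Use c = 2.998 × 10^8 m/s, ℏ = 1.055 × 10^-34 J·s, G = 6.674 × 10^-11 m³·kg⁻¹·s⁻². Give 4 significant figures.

Planck energy density: u_P = c⁷/(ℏG²) = 4.632 × 10^113 J/m³.
6.66 × 10^-5 / 4.632 × 10^113 = 1.438 × 10^-118

1.438 × 10^-118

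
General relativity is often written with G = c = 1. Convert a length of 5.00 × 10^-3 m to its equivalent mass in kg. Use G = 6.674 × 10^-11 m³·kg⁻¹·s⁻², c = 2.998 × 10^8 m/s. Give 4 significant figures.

6.734 × 10^24 kg

Length → mass via c²/G.
5.00 × 10^-3 m × (c²/G) = 6.734 × 10^24 kg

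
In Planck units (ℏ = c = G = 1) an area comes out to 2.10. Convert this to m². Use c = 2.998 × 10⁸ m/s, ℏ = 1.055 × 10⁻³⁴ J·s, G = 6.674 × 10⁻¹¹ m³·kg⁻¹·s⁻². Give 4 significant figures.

One Planck area: A_P = ℏG/c³ = 2.613 × 10⁻⁷⁰ m².
2.10 × 2.613 × 10⁻⁷⁰ m² = 5.487 × 10⁻⁷⁰ m²

5.487 × 10⁻⁷⁰ m²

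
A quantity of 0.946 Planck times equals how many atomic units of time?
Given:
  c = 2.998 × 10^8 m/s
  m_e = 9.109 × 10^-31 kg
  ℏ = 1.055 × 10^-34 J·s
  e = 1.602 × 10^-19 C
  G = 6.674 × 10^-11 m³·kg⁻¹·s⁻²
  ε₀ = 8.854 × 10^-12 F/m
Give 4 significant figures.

2.105 × 10^-27

Planck time: t_P = √(ℏG/c⁵) = 5.392 × 10^-44 s
atomic unit of time: τ_au = (4πε₀)²ℏ³/(m_e e⁴) = 2.423 × 10^-17 s
0.946 × 5.392 × 10^-44 / 2.423 × 10^-17 = 2.105 × 10^-27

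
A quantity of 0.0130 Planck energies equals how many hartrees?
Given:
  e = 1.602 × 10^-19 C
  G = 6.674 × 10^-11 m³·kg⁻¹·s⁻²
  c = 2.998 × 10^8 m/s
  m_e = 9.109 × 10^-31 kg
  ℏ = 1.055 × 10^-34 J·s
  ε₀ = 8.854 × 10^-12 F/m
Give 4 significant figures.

5.842 × 10^24

Planck energy: E_P = √(ℏc⁵/G) = 1.957 × 10^9 J
hartree: E_h = m_e e⁴/(4πε₀ℏ)² = 4.354 × 10^-18 J
0.0130 × 1.957 × 10^9 / 4.354 × 10^-18 = 5.842 × 10^24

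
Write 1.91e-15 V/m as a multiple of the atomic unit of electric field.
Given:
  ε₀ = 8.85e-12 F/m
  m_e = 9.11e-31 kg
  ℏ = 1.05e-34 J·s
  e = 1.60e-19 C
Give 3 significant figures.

3.67e-27

atomic unit of electric field: E_au = E_h/(e a₀) = m_e²e⁵/((4πε₀)³ℏ⁴) = 5.20e11 V/m.
1.91e-15 / 5.20e11 = 3.67e-27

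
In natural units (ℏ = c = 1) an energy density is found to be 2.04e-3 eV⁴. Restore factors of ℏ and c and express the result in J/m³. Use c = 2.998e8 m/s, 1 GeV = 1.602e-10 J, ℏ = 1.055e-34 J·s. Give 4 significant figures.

[E]/[L]³ = [E]⁴/(ℏc)³; restore (ℏc)⁻³.
1 GeV⁴ → 1/(ℏc)³ × (1 GeV in J)⁴ = 2.082e37 J/m³.
Convert the energy scale: 2.04e-3 eV⁴ = 2.04e-39 GeV⁴.
Result: 2.04e-39 × 2.082e37 = 0.04246 J/m³.

0.04246 J/m³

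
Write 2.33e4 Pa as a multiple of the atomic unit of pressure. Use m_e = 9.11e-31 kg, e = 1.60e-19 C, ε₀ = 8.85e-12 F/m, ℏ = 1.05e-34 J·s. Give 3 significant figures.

atomic unit of pressure: P_au = E_h/a₀³ = m_e⁴e¹⁰/((4πε₀)⁵ℏ⁸) = 3.01e13 Pa.
2.33e4 / 3.01e13 = 7.73e-10

7.73e-10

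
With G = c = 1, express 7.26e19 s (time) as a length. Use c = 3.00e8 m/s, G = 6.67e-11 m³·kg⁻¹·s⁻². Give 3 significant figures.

Time → length via c.
7.26e19 s × (c) = 2.18e28 m

2.18e28 m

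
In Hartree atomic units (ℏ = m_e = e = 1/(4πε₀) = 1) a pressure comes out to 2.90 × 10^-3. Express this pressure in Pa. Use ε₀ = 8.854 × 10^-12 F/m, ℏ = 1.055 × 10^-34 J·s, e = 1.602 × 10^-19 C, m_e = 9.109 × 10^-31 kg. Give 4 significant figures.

8.495 × 10^10 Pa

One atomic unit of pressure: P_au = E_h/a₀³ = m_e⁴e¹⁰/((4πε₀)⁵ℏ⁸) = 2.929 × 10^13 Pa.
2.90 × 10^-3 × 2.929 × 10^13 Pa = 8.495 × 10^10 Pa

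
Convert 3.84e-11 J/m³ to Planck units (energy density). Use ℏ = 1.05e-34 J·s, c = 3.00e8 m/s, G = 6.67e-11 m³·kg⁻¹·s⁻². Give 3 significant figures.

8.20e-125

Planck energy density: u_P = c⁷/(ℏG²) = 4.68e113 J/m³.
3.84e-11 / 4.68e113 = 8.20e-125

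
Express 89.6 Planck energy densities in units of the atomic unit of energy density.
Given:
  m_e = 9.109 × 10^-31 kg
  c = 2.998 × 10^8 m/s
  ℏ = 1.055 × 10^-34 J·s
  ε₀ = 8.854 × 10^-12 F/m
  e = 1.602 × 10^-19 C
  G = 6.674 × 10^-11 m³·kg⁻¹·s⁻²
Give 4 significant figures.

Planck energy density: u_P = c⁷/(ℏG²) = 4.632 × 10^113 J/m³
atomic unit of energy density: u_au = E_h/a₀³ = m_e⁴e¹⁰/((4πε₀)⁵ℏ⁸) = 2.929 × 10^13 J/m³
89.6 × 4.632 × 10^113 / 2.929 × 10^13 = 1.417 × 10^102

1.417 × 10^102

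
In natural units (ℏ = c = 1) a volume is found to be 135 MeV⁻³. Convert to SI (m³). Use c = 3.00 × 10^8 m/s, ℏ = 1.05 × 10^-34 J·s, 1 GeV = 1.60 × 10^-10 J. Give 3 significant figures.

Volume is [L]³ = [E]⁻³·(ℏc)³.
1 GeV⁻³ → (ℏc)³ × (1 GeV in J)⁻³ = 7.63 × 10^-48 m³.
Convert the energy scale: 135 MeV⁻³ = 1.35 × 10^11 GeV⁻³.
Result: 1.35 × 10^11 × 7.63 × 10^-48 = 1.03 × 10^-36 m³.

1.03 × 10^-36 m³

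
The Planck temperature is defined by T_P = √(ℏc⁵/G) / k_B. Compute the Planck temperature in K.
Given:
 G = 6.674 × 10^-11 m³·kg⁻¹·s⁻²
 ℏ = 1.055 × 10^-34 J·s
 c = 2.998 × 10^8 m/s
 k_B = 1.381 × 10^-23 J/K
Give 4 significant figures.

1.417 × 10^32 K

T_P = √(ℏc⁵/G) / k_B
  = √(3.828 × 10^18) × 7.241 × 10^22
  = 1.417 × 10^32 K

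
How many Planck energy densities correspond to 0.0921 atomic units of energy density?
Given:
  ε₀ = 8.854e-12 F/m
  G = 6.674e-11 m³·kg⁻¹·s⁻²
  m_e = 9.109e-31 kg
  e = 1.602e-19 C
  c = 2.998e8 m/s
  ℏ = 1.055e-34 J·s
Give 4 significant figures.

5.824e-102

atomic unit of energy density: u_au = E_h/a₀³ = m_e⁴e¹⁰/((4πε₀)⁵ℏ⁸) = 2.929e13 J/m³
Planck energy density: u_P = c⁷/(ℏG²) = 4.632e113 J/m³
0.0921 × 2.929e13 / 4.632e113 = 5.824e-102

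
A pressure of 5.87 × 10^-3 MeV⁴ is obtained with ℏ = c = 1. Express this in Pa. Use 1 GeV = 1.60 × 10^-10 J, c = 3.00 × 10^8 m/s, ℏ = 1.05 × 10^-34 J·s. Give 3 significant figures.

1.23 × 10^23 Pa

Pressure is [E]/[L]³ = [E]⁴/(ℏc)³.
1 GeV⁴ → 1/(ℏc)³ × (1 GeV in J)⁴ = 2.10 × 10^37 Pa.
Convert the energy scale: 5.87 × 10^-3 MeV⁴ = 5.87 × 10^-15 GeV⁴.
Result: 5.87 × 10^-15 × 2.10 × 10^37 = 1.23 × 10^23 Pa.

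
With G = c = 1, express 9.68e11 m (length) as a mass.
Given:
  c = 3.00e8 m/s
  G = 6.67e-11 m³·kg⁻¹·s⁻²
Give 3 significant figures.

1.31e39 kg

Length → mass via c²/G.
9.68e11 m × (c²/G) = 1.31e39 kg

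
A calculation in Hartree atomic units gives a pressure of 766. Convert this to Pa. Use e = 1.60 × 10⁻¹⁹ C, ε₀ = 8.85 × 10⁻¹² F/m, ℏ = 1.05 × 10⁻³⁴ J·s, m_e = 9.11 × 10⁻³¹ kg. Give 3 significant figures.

One atomic unit of pressure: P_au = E_h/a₀³ = m_e⁴e¹⁰/((4πε₀)⁵ℏ⁸) = 3.01 × 10¹³ Pa.
766 × 3.01 × 10¹³ Pa = 2.31 × 10¹⁶ Pa

2.31 × 10¹⁶ Pa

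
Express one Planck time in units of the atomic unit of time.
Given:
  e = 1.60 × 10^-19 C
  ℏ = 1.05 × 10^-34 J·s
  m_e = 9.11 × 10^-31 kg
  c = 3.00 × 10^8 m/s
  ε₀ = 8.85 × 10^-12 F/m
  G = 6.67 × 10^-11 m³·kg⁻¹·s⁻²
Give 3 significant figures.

2.24 × 10^-27

Planck time: t_P = √(ℏG/c⁵) = 5.37 × 10^-44 s
atomic unit of time: τ_au = (4πε₀)²ℏ³/(m_e e⁴) = 2.40 × 10^-17 s
ratio = 5.37 × 10^-44 / 2.40 × 10^-17 = 2.24 × 10^-27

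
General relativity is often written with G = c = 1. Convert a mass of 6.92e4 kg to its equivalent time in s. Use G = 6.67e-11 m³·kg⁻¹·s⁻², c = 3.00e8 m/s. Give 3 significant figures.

Mass → time via G/c³.
6.92e4 kg × (G/c³) = 1.71e-31 s

1.71e-31 s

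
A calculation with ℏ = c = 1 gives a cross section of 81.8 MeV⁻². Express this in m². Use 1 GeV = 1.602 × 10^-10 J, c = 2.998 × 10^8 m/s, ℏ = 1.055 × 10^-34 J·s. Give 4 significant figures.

3.189 × 10^-24 m²

Area is [L]² = [E]⁻²·(ℏc)²; restore (ℏc)².
1 GeV⁻² → (ℏc)² × (1 GeV in J)⁻² = 3.898 × 10^-32 m².
Convert the energy scale: 81.8 MeV⁻² = 8.18 × 10^7 GeV⁻².
Result: 8.18 × 10^7 × 3.898 × 10^-32 = 3.189 × 10^-24 m².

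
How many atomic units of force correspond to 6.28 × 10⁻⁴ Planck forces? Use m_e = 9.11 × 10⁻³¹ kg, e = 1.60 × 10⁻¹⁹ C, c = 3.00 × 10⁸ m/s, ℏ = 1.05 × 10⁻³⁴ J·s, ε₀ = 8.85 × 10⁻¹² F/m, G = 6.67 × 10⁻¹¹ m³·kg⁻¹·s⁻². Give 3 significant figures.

Planck force: F_P = c⁴/G = 1.21 × 10⁴⁴ N
atomic unit of force: F_au = E_h/a₀ = m_e²e⁶/((4πε₀)³ℏ⁴) = 8.33 × 10⁻⁸ N
6.28 × 10⁻⁴ × 1.21 × 10⁴⁴ / 8.33 × 10⁻⁸ = 9.16 × 10⁴⁷

9.16 × 10⁴⁷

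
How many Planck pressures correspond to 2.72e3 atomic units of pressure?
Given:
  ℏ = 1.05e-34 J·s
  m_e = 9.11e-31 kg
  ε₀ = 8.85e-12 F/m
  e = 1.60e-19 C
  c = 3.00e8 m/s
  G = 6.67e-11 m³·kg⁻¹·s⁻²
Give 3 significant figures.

atomic unit of pressure: P_au = E_h/a₀³ = m_e⁴e¹⁰/((4πε₀)⁵ℏ⁸) = 3.01e13 Pa
Planck pressure: p_P = c⁷/(ℏG²) = 4.68e113 Pa
2.72e3 × 3.01e13 / 4.68e113 = 1.75e-97

1.75e-97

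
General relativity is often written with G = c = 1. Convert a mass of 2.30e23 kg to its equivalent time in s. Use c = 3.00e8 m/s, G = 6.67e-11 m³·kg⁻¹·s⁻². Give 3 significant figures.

Mass → time via G/c³.
2.30e23 kg × (G/c³) = 5.68e-13 s

5.68e-13 s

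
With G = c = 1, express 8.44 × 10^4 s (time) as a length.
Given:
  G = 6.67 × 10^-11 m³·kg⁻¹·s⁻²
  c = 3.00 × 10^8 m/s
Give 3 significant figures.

2.53 × 10^13 m

Time → length via c.
8.44 × 10^4 s × (c) = 2.53 × 10^13 m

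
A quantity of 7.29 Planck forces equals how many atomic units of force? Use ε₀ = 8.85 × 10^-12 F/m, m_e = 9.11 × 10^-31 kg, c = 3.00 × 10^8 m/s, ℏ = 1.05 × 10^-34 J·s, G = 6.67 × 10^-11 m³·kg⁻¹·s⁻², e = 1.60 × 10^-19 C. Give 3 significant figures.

1.06 × 10^52

Planck force: F_P = c⁴/G = 1.21 × 10^44 N
atomic unit of force: F_au = E_h/a₀ = m_e²e⁶/((4πε₀)³ℏ⁴) = 8.33 × 10^-8 N
7.29 × 1.21 × 10^44 / 8.33 × 10^-8 = 1.06 × 10^52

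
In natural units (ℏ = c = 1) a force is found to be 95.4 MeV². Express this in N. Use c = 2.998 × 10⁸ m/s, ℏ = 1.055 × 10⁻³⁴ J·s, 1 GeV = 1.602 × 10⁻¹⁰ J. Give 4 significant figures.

Force is [E]/[L] = [E]²/(ℏc); restore (ℏc)⁻¹.
1 GeV² → 1/(ℏc) × (1 GeV in J)² = 8.114 × 10⁵ N.
Convert the energy scale: 95.4 MeV² = 9.54 × 10⁻⁵ GeV².
Result: 9.54 × 10⁻⁵ × 8.114 × 10⁵ = 77.41 N.

77.41 N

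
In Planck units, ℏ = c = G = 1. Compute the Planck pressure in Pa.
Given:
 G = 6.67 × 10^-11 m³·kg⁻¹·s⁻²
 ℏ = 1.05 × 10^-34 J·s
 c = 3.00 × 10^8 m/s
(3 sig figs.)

The unique combination of the constants set to 1 with dimensions of pressure is p_P = c⁷/(ℏG²).
  = 2.19 × 10^59 / 4.67 × 10^-55
  = 4.68 × 10^113 Pa

4.68 × 10^113 Pa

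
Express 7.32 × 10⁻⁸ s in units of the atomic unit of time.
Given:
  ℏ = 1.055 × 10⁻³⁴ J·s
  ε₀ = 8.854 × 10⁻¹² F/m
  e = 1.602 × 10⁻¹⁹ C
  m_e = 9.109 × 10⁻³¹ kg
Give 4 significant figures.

3.021 × 10⁹

atomic unit of time: τ_au = (4πε₀)²ℏ³/(m_e e⁴) = 2.423 × 10⁻¹⁷ s.
7.32 × 10⁻⁸ / 2.423 × 10⁻¹⁷ = 3.021 × 10⁹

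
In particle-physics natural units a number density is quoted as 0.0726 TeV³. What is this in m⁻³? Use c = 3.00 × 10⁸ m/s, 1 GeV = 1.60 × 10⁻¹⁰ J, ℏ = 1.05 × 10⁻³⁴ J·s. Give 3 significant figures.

9.51 × 10⁵⁴ m⁻³

Number density is [L]⁻³ = [E]³/(ℏc)³.
1 GeV³ → 1/(ℏc)³ × (1 GeV in J)³ = 1.31 × 10⁴⁷ m⁻³.
Convert the energy scale: 0.0726 TeV³ = 7.26 × 10⁷ GeV³.
Result: 7.26 × 10⁷ × 1.31 × 10⁴⁷ = 9.51 × 10⁵⁴ m⁻³.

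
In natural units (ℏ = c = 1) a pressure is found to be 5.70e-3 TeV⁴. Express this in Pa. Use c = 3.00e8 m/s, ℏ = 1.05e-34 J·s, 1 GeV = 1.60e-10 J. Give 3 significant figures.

1.20e47 Pa

Pressure is [E]/[L]³ = [E]⁴/(ℏc)³.
1 GeV⁴ → 1/(ℏc)³ × (1 GeV in J)⁴ = 2.10e37 Pa.
Convert the energy scale: 5.70e-3 TeV⁴ = 5.70e9 GeV⁴.
Result: 5.70e9 × 2.10e37 = 1.20e47 Pa.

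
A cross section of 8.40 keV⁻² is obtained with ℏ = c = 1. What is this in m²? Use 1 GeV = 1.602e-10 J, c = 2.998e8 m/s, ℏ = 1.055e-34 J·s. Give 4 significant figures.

3.274e-19 m²

Area is [L]² = [E]⁻²·(ℏc)²; restore (ℏc)².
1 GeV⁻² → (ℏc)² × (1 GeV in J)⁻² = 3.898e-32 m².
Convert the energy scale: 8.40 keV⁻² = 8.40e12 GeV⁻².
Result: 8.40e12 × 3.898e-32 = 3.274e-19 m².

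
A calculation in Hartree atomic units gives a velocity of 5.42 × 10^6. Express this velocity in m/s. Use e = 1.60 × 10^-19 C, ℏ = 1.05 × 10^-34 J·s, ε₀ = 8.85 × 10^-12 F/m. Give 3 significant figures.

1.19 × 10^13 m/s

One atomic unit of velocity: v_au = e²/(4πε₀ℏ) = 2.19 × 10^6 m/s.
5.42 × 10^6 × 2.19 × 10^6 m/s = 1.19 × 10^13 m/s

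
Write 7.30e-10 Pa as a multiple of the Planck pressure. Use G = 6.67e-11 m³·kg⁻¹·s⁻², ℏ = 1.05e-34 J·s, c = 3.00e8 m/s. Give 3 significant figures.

1.56e-123

Planck pressure: p_P = c⁷/(ℏG²) = 4.68e113 Pa.
7.30e-10 / 4.68e113 = 1.56e-123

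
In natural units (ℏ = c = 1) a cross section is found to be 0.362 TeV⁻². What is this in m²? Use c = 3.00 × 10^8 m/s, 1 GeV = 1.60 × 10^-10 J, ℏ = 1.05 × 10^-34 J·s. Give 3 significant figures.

Area is [L]² = [E]⁻²·(ℏc)²; restore (ℏc)².
1 GeV⁻² → (ℏc)² × (1 GeV in J)⁻² = 3.88 × 10^-32 m².
Convert the energy scale: 0.362 TeV⁻² = 3.62 × 10^-7 GeV⁻².
Result: 3.62 × 10^-7 × 3.88 × 10^-32 = 1.40 × 10^-38 m².

1.40 × 10^-38 m²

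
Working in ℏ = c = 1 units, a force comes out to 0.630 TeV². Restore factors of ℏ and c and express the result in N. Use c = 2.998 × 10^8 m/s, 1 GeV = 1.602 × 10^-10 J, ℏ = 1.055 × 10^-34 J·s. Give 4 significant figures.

5.112 × 10^11 N

Force is [E]/[L] = [E]²/(ℏc); restore (ℏc)⁻¹.
1 GeV² → 1/(ℏc) × (1 GeV in J)² = 8.114 × 10^5 N.
Convert the energy scale: 0.630 TeV² = 6.30 × 10^5 GeV².
Result: 6.30 × 10^5 × 8.114 × 10^5 = 5.112 × 10^11 N.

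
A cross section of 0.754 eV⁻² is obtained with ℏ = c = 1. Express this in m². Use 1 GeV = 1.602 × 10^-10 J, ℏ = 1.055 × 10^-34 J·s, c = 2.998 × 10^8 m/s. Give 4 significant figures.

Area is [L]² = [E]⁻²·(ℏc)²; restore (ℏc)².
1 GeV⁻² → (ℏc)² × (1 GeV in J)⁻² = 3.898 × 10^-32 m².
Convert the energy scale: 0.754 eV⁻² = 7.54 × 10^17 GeV⁻².
Result: 7.54 × 10^17 × 3.898 × 10^-32 = 2.939 × 10^-14 m².

2.939 × 10^-14 m²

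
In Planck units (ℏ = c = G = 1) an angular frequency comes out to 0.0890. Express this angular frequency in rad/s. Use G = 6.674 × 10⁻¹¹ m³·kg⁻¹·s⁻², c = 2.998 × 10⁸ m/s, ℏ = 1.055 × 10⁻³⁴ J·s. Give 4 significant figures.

1.651 × 10⁴² rad/s

One Planck angular frequency: ω_P = √(c⁵/(ℏG)) = 1.855 × 10⁴³ rad/s.
0.0890 × 1.855 × 10⁴³ rad/s = 1.651 × 10⁴² rad/s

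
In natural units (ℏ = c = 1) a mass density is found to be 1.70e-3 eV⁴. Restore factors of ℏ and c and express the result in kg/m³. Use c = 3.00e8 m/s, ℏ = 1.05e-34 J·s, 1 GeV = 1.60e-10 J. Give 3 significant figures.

Mass density is [E]/(c²[L]³) = [E]⁴/(ℏ³c⁵).
1 GeV⁴ → 1/(ℏ³c⁵) × (1 GeV in J)⁴ = 2.33e20 kg/m³.
Convert the energy scale: 1.70e-3 eV⁴ = 1.70e-39 GeV⁴.
Result: 1.70e-39 × 2.33e20 = 3.96e-19 kg/m³.

3.96e-19 kg/m³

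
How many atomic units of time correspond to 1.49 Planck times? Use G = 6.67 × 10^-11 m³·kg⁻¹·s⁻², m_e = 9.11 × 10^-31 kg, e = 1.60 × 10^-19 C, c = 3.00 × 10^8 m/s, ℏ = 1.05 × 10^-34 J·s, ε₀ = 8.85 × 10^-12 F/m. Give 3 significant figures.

Planck time: t_P = √(ℏG/c⁵) = 5.37 × 10^-44 s
atomic unit of time: τ_au = (4πε₀)²ℏ³/(m_e e⁴) = 2.40 × 10^-17 s
1.49 × 5.37 × 10^-44 / 2.40 × 10^-17 = 3.34 × 10^-27

3.34 × 10^-27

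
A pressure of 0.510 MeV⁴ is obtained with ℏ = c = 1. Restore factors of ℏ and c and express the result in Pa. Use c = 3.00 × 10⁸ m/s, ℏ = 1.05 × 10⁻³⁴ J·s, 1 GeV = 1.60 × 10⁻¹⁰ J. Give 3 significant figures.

Pressure is [E]/[L]³ = [E]⁴/(ℏc)³.
1 GeV⁴ → 1/(ℏc)³ × (1 GeV in J)⁴ = 2.10 × 10³⁷ Pa.
Convert the energy scale: 0.510 MeV⁴ = 5.10 × 10⁻¹³ GeV⁴.
Result: 5.10 × 10⁻¹³ × 2.10 × 10³⁷ = 1.07 × 10²⁵ Pa.

1.07 × 10²⁵ Pa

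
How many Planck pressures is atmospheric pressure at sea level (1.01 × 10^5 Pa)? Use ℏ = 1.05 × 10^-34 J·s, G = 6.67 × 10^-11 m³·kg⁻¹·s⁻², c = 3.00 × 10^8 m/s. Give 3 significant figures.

Planck pressure: p_P = c⁷/(ℏG²) = 4.68 × 10^113 Pa.
1.01 × 10^5 / 4.68 × 10^113 = 2.16 × 10^-109

2.16 × 10^-109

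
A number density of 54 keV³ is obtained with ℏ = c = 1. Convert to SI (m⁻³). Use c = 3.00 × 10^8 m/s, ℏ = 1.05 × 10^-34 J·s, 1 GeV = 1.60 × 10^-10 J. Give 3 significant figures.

7.08 × 10^30 m⁻³

Number density is [L]⁻³ = [E]³/(ℏc)³.
1 GeV³ → 1/(ℏc)³ × (1 GeV in J)³ = 1.31 × 10^47 m⁻³.
Convert the energy scale: 54 keV³ = 5.40 × 10^-17 GeV³.
Result: 5.40 × 10^-17 × 1.31 × 10^47 = 7.08 × 10^30 m⁻³.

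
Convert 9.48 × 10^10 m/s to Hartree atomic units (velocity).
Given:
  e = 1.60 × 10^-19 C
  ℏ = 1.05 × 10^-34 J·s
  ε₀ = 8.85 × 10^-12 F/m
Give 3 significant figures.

atomic unit of velocity: v_au = e²/(4πε₀ℏ) = 2.19 × 10^6 m/s.
9.48 × 10^10 / 2.19 × 10^6 = 4.32 × 10^4

4.32 × 10^4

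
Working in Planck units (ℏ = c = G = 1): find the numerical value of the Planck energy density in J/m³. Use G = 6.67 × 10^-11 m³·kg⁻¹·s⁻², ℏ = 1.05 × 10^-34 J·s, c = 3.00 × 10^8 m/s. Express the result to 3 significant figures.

4.68 × 10^113 J/m³

The unique combination of the constants set to 1 with dimensions of energy density is u_P = c⁷/(ℏG²).
  = 2.19 × 10^59 / 4.67 × 10^-55
  = 4.68 × 10^113 J/m³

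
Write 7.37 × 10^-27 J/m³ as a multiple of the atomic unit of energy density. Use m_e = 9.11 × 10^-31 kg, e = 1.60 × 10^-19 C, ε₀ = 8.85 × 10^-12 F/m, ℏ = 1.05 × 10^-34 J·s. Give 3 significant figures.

atomic unit of energy density: u_au = E_h/a₀³ = m_e⁴e¹⁰/((4πε₀)⁵ℏ⁸) = 3.01 × 10^13 J/m³.
7.37 × 10^-27 / 3.01 × 10^13 = 2.45 × 10^-40

2.45 × 10^-40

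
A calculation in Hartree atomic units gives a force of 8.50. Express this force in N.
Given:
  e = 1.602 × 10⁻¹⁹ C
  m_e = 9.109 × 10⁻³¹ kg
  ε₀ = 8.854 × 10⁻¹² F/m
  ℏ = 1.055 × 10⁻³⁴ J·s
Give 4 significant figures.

One atomic unit of force: F_au = E_h/a₀ = m_e²e⁶/((4πε₀)³ℏ⁴) = 8.220 × 10⁻⁸ N.
8.50 × 8.220 × 10⁻⁸ N = 6.987 × 10⁻⁷ N

6.987 × 10⁻⁷ N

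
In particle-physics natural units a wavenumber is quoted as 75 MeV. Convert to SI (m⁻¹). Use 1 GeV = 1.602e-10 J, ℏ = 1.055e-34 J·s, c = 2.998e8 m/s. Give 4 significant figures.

Inverse length is [E]/(ℏc).
1 GeV → 1/(ℏc) × (1 GeV in J) = 5.065e15 m⁻¹.
Convert the energy scale: 75 MeV = 0.0750 GeV.
Result: 0.0750 × 5.065e15 = 3.799e14 m⁻¹.

3.799e14 m⁻¹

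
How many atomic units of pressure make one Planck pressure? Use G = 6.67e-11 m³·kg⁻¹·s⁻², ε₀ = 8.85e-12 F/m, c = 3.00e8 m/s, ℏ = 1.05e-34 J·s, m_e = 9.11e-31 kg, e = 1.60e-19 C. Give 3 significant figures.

1.55e100

Planck pressure: p_P = c⁷/(ℏG²) = 4.68e113 Pa
atomic unit of pressure: P_au = E_h/a₀³ = m_e⁴e¹⁰/((4πε₀)⁵ℏ⁸) = 3.01e13 Pa
ratio = 4.68e113 / 3.01e13 = 1.55e100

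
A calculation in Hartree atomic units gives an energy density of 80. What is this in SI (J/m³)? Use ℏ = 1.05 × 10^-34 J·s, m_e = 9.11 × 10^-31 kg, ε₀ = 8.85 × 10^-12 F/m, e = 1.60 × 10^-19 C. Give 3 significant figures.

2.41 × 10^15 J/m³

One atomic unit of energy density: u_au = E_h/a₀³ = m_e⁴e¹⁰/((4πε₀)⁵ℏ⁸) = 3.01 × 10^13 J/m³.
80 × 3.01 × 10^13 J/m³ = 2.41 × 10^15 J/m³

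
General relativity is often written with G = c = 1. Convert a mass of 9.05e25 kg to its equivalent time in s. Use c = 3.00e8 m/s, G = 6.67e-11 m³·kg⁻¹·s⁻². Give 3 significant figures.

2.24e-10 s

Mass → time via G/c³.
9.05e25 kg × (G/c³) = 2.24e-10 s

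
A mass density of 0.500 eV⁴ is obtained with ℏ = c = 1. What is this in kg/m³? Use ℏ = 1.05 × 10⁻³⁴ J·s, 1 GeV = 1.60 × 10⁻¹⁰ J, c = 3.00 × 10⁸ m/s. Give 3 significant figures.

1.16 × 10⁻¹⁶ kg/m³

Mass density is [E]/(c²[L]³) = [E]⁴/(ℏ³c⁵).
1 GeV⁴ → 1/(ℏ³c⁵) × (1 GeV in J)⁴ = 2.33 × 10²⁰ kg/m³.
Convert the energy scale: 0.500 eV⁴ = 5.00 × 10⁻³⁷ GeV⁴.
Result: 5.00 × 10⁻³⁷ × 2.33 × 10²⁰ = 1.16 × 10⁻¹⁶ kg/m³.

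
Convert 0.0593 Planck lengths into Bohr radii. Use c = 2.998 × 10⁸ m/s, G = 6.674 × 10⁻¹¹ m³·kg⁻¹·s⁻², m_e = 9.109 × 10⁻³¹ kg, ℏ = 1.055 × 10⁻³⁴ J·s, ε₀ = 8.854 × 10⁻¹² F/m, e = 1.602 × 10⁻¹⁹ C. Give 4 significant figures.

Planck length: ℓ_P = √(ℏG/c³) = 1.616 × 10⁻³⁵ m
Bohr radius: a₀ = 4πε₀ℏ²/(m_e e²) = 5.297 × 10⁻¹¹ m
0.0593 × 1.616 × 10⁻³⁵ / 5.297 × 10⁻¹¹ = 1.810 × 10⁻²⁶

1.810 × 10⁻²⁶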